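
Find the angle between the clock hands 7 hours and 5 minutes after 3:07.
First find the time 7 hours and 5 minutes after 3:07.
Total minutes: 3 x 60 + 7 + 7 x 60 + 5 = 612.
612 mod 720 = 612 minutes = 10:12.
Now compute the angle at 10:12:
Hour hand: 10 x 30 + 12 x 0.5 = 306 degrees
Minute hand: 12 x 6 = 72 degrees
Difference: |306 - 72| = 234 degrees
Smaller angle: 360 - 234 = 126 degrees

Final answer: 126 degrees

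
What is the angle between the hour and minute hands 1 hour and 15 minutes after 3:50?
First find the time 1 hour and 15 minutes after 3:50.
Total minutes: 3 x 60 + 50 + 1 x 60 + 15 = 305.
305 mod 720 = 305 minutes = 5:05.
Now compute the angle at 5:05:
Hour hand: 5 x 30 + 5 x 0.5 = 152.5 degrees
Minute hand: 5 x 6 = 30 degrees
Difference: |152.5 - 30| = 122.5 degrees
The angle is 122.5 degrees

Final answer: 122.5 degrees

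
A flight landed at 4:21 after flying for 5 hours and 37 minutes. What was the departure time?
Starting time: 4:21 = 261 total minutes past 12:00
Subtracting: 5 hours and 37 minutes = 337 minutes
261 - 337 = -76 (negative, add 12 hours = 720) = 644 minutes
= 10 hours and 44 minutes past 12:00 = 10:44

Final answer: 10:44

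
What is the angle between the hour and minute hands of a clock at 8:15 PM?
Hour hand position: 8 x 30 + 15 x 0.5 = 247.5 degrees
Minute hand position: 15 x 6 = 90 degrees
Difference: |247.5 - 90| = 157.5 degrees
The angle between the hands is 157.5 degrees

Final answer: 157.5 degrees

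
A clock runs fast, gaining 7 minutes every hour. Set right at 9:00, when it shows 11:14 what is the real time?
For every 60 true minutes, the faulty clock advances 67 minutes, so 1 faulty-clock minute corresponds to 60/67 true minutes.
From 9:00 to 11:14 on the faulty dial is 134 minutes.
True elapsed: 134 x 60/67 = 120 minutes = 2 hours.
True time: 9:00 + 2 hours = 11:00.

Final answer: 11:00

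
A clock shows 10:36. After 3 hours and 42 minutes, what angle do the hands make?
First find the time 3 hours and 42 minutes after 10:36.
Total minutes: 10 x 60 + 36 + 3 x 60 + 42 = 858.
858 mod 720 = 138 minutes = 2:18.
Now compute the angle at 2:18:
Hour hand: 2 x 30 + 18 x 0.5 = 69 degrees
Minute hand: 18 x 6 = 108 degrees
Difference: |69 - 108| = 39 degrees
The angle is 39 degrees

Final answer: 39 degrees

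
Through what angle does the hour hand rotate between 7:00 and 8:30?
The hour hand moves 0.5 degrees per minute.
Time elapsed: 8:30 - 7:00 = 90 minutes
Angular displacement: 90 x 0.5 = 45 degrees

Final answer: 45 degrees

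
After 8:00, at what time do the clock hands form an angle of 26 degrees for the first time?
At t minutes past 8:00, the hour hand is at 30 x 8 + 0.5t degrees and the minute hand is at 6t degrees.
The smaller angle between them is 26 degrees when |30H - 5.5t| = 26 or |30H - 5.5t| = 334.
With H = 8, solve 30 x 8 - 5.5t = +/- target for each target:
  t = (30 x 8 - 26) / 5.5 = 38.91
  t = (30 x 8 + 26) / 5.5 = 48.36
  t = (30 x 8 - 334) / 5.5 = -17.09 (outside (0, 60))
  t = (30 x 8 + 334) / 5.5 = 104.36 (outside (0, 60))
Valid solutions in (0, 60): {38.91, 48.36} minutes.
The first occurrence is t = 38.91 minutes.
The hands form a 26-degree angle at 38.91 minutes past 8:00.

Final answer: 38.91 minutes past 8:00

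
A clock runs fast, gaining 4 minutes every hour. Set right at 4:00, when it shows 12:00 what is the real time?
For every 60 true minutes, the faulty clock advances 64 minutes, so 1 faulty-clock minute corresponds to 60/64 true minutes.
From 4:00 to 12:00 on the faulty dial is 480 minutes.
True elapsed: 480 x 60/64 = 450 minutes = 7 hours and 30 minutes.
True time: 4:00 + 7 hours and 30 minutes = 11:30.

Final answer: 11:30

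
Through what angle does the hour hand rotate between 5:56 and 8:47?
The hour hand moves 0.5 degrees per minute.
Time elapsed: 8:47 - 5:56 = 171 minutes
Angular displacement: 171 x 0.5 = 85.5 degrees

Final answer: 85.5 degrees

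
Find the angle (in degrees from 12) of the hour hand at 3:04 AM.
The hour hand moves 30 degrees per hour and 0.5 degrees per minute.
At 3:04: (3) x 30 + 4 x 0.5 = 90 + 2 = 92 degrees

Final answer: 92 degrees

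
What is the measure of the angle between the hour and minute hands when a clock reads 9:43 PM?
Hour hand position: 9 x 30 + 43 x 0.5 = 291.5 degrees
Minute hand position: 43 x 6 = 258 degrees
Difference: |291.5 - 258| = 33.5 degrees
The angle between the hands is 33.5 degrees

Final answer: 33.5 degrees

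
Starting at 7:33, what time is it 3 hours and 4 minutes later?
Starting time: 7:33
Adding 4 minutes to 33 minutes: 33 + 4 = 37 minutes
Adding 3 hours: 7 + 3 = 10
Final time: 10:37

Final answer: 10:37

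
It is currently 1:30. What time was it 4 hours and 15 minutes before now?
Starting time: 1:30 = 90 total minutes past 12:00
Subtracting: 4 hours and 15 minutes = 255 minutes
90 - 255 = -165 (negative, add 12 hours = 720) = 555 minutes
= 9 hours and 15 minutes past 12:00 = 9:15

Final answer: 9:15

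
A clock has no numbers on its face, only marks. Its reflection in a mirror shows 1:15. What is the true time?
Reflection across the vertical (12-6) axis maps a hand at angle A degrees to (360 - A) degrees, which sends a reading of T minutes past 12:00 to (720 - T) minutes past 12:00.
Mirror reads 1:15 = 75 minutes past 12:00.
Actual time: (720 - 75) mod 720 = 645 minutes = 10:45.

Final answer: 10:45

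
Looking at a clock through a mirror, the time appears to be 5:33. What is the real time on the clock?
Reflection across the vertical (12-6) axis maps a hand at angle A degrees to (360 - A) degrees, which sends a reading of T minutes past 12:00 to (720 - T) minutes past 12:00.
Mirror reads 5:33 = 333 minutes past 12:00.
Actual time: (720 - 333) mod 720 = 387 minutes = 6:27.

Final answer: 6:27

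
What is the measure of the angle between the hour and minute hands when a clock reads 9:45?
Hour hand position: 9 x 30 + 45 x 0.5 = 292.5 degrees
Minute hand position: 45 x 6 = 270 degrees
Difference: |292.5 - 270| = 22.5 degrees
The angle between the hands is 22.5 degrees

Final answer: 22.5 degrees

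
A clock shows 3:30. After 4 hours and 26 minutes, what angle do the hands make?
First find the time 4 hours and 26 minutes after 3:30.
Total minutes: 3 x 60 + 30 + 4 x 60 + 26 = 476.
476 mod 720 = 476 minutes = 7:56.
Now compute the angle at 7:56:
Hour hand: 7 x 30 + 56 x 0.5 = 238 degrees
Minute hand: 56 x 6 = 336 degrees
Difference: |238 - 336| = 98 degrees
The angle is 98 degrees

Final answer: 98 degrees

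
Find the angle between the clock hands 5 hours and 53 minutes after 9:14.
First find the time 5 hours and 53 minutes after 9:14.
Total minutes: 9 x 60 + 14 + 5 x 60 + 53 = 907.
907 mod 720 = 187 minutes = 3:07.
Now compute the angle at 3:07:
Hour hand: 3 x 30 + 7 x 0.5 = 93.5 degrees
Minute hand: 7 x 6 = 42 degrees
Difference: |93.5 - 42| = 51.5 degrees
The angle is 51.5 degrees

Final answer: 51.5 degrees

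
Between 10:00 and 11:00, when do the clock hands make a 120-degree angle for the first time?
At t minutes past 10:00, the hour hand is at 30 x 10 + 0.5t degrees and the minute hand is at 6t degrees.
The smaller angle between them is 120 degrees when |30H - 5.5t| = 120 or |30H - 5.5t| = 240.
With H = 10, solve 30 x 10 - 5.5t = +/- target for each target:
  t = (30 x 10 - 120) / 5.5 = 32.73
  t = (30 x 10 + 120) / 5.5 = 76.36 (outside (0, 60))
  t = (30 x 10 - 240) / 5.5 = 10.91
  t = (30 x 10 + 240) / 5.5 = 98.18 (outside (0, 60))
Valid solutions in (0, 60): {10.91, 32.73} minutes.
The first occurrence is t = 10.91 minutes.
The hands form a 120-degree angle at 10.91 minutes past 10:00.

Final answer: 10.91 minutes past 10:00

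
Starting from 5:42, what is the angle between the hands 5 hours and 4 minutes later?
First find the time 5 hours and 4 minutes after 5:42.
Total minutes: 5 x 60 + 42 + 5 x 60 + 4 = 646.
646 mod 720 = 646 minutes = 10:46.
Now compute the angle at 10:46:
Hour hand: 10 x 30 + 46 x 0.5 = 323 degrees
Minute hand: 46 x 6 = 276 degrees
Difference: |323 - 276| = 47 degrees
The angle is 47 degrees

Final answer: 47 degrees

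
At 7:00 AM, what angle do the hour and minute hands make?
Hour hand position: 7 x 30 + 0 x 0.5 = 210 degrees
Minute hand position: 0 x 6 = 0 degrees
Difference: |210 - 0| = 210 degrees
Since 210 > 180, the smaller angle is 360 - 210 = 150 degrees

Final answer: 150 degrees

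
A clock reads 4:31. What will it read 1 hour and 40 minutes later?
Starting time: 4:31
Adding 40 minutes to 31 minutes: 31 + 40 = 71 minutes = 1 hour and 11 minutes
Adding 1 hour: 4 + 1 + 1 (carry) = 6
Final time: 6:11

Final answer: 6:11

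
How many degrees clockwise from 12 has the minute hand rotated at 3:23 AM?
The minute hand moves 6 degrees per minute.
At 3:23: 23 x 6 = 138 degrees

Final answer: 138 degrees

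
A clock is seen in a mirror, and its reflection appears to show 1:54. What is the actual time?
Reflection across the vertical (12-6) axis maps a hand at angle A degrees to (360 - A) degrees, which sends a reading of T minutes past 12:00 to (720 - T) minutes past 12:00.
Mirror reads 1:54 = 114 minutes past 12:00.
Actual time: (720 - 114) mod 720 = 606 minutes = 10:06.

Final answer: 10:06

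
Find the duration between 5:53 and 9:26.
From 5:53 to 9:26:
(9 x 60 + 26) - (5 x 60 + 53) = 566 - 353 = 213 minutes
= 3 hours and 33 minutes

Final answer: 3 hours and 33 minutes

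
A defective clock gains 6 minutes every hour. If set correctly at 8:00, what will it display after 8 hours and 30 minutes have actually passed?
For every 60 true minutes, the faulty clock advances 60 + 6 = 66 minutes.
True elapsed: 8 hours and 30 minutes = 510 minutes.
Faulty clock advances: 510 x 66/60 = 561 minutes (drift: 51 minutes ahead).
Shown time: 8:00 + 561 minutes = 5:21.

Final answer: 5:21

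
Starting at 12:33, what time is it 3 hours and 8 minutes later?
Starting time: 12:33
Adding 8 minutes to 33 minutes: 33 + 8 = 41 minutes
Adding 3 hours: 12 + 3 = 15 - 12 = 3
Final time: 3:41

Final answer: 3:41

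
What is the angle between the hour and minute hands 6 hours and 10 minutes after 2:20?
First find the time 6 hours and 10 minutes after 2:20.
Total minutes: 2 x 60 + 20 + 6 x 60 + 10 = 510.
510 mod 720 = 510 minutes = 8:30.
Now compute the angle at 8:30:
Hour hand: 8 x 30 + 30 x 0.5 = 255 degrees
Minute hand: 30 x 6 = 180 degrees
Difference: |255 - 180| = 75 degrees
The angle is 75 degrees

Final answer: 75 degrees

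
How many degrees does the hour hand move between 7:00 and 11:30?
The hour hand moves 0.5 degrees per minute.
Time elapsed: 11:30 - 7:00 = 270 minutes
Angular displacement: 270 x 0.5 = 135 degrees

Final answer: 135 degrees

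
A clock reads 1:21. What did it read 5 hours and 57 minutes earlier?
Starting time: 1:21 = 81 total minutes past 12:00
Subtracting: 5 hours and 57 minutes = 357 minutes
81 - 357 = -276 (negative, add 12 hours = 720) = 444 minutes
= 7 hours and 24 minutes past 12:00 = 7:24

Final answer: 7:24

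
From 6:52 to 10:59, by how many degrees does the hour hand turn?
The hour hand moves 0.5 degrees per minute.
Time elapsed: 10:59 - 6:52 = 247 minutes
Angular displacement: 247 x 0.5 = 123.5 degrees

Final answer: 123.5 degrees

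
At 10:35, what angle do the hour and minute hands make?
Hour hand position: 10 x 30 + 35 x 0.5 = 317.5 degrees
Minute hand position: 35 x 6 = 210 degrees
Difference: |317.5 - 210| = 107.5 degrees
The angle between the hands is 107.5 degrees

Final answer: 107.5 degrees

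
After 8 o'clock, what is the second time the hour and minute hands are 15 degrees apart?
At t minutes past 8:00, the hour hand is at 30 x 8 + 0.5t degrees and the minute hand is at 6t degrees.
The smaller angle between them is 15 degrees when |30H - 5.5t| = 15 or |30H - 5.5t| = 345.
With H = 8, solve 30 x 8 - 5.5t = +/- target for each target:
  t = (30 x 8 - 15) / 5.5 = 40.91
  t = (30 x 8 + 15) / 5.5 = 46.36
  t = (30 x 8 - 345) / 5.5 = -19.09 (outside (0, 60))
  t = (30 x 8 + 345) / 5.5 = 106.36 (outside (0, 60))
Valid solutions in (0, 60): {40.91, 46.36} minutes.
The second occurrence is t = 46.36 minutes.
The hands form a 15-degree angle at 46.36 minutes past 8:00.

Final answer: 46.36 minutes past 8:00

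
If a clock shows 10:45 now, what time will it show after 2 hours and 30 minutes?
Starting time: 10:45
Adding 30 minutes to 45 minutes: 45 + 30 = 75 minutes = 1 hour and 15 minutes
Adding 2 hours: 10 + 2 + 1 (carry) = 13 - 12 = 1
Final time: 1:15

Final answer: 1:15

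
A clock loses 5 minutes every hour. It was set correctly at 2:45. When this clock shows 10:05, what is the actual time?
For every 60 true minutes, the faulty clock advances 55 minutes, so 1 faulty-clock minute corresponds to 60/55 true minutes.
From 2:45 to 10:05 on the faulty dial is 440 minutes.
True elapsed: 440 x 60/55 = 480 minutes = 8 hours.
True time: 2:45 + 8 hours = 10:45.

Final answer: 10:45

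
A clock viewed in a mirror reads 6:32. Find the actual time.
Reflection across the vertical (12-6) axis maps a hand at angle A degrees to (360 - A) degrees, which sends a reading of T minutes past 12:00 to (720 - T) minutes past 12:00.
Mirror reads 6:32 = 392 minutes past 12:00.
Actual time: (720 - 392) mod 720 = 328 minutes = 5:28.

Final answer: 5:28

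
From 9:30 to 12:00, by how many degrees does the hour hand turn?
The hour hand moves 0.5 degrees per minute.
Time elapsed: 12:00 - 9:30 = 150 minutes
Angular displacement: 150 x 0.5 = 75 degrees

Final answer: 75 degrees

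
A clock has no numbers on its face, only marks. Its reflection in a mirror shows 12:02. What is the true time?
Reflection across the vertical (12-6) axis maps a hand at angle A degrees to (360 - A) degrees, which sends a reading of T minutes past 12:00 to (720 - T) minutes past 12:00.
Mirror reads 12:02 = 2 minutes past 12:00.
Actual time: (720 - 2) mod 720 = 718 minutes = 11:58.

Final answer: 11:58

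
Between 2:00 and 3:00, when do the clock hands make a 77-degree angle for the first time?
At t minutes past 2:00, the hour hand is at 30 x 2 + 0.5t degrees and the minute hand is at 6t degrees.
The smaller angle between them is 77 degrees when |30H - 5.5t| = 77 or |30H - 5.5t| = 283.
With H = 2, solve 30 x 2 - 5.5t = +/- target for each target:
  t = (30 x 2 - 77) / 5.5 = -3.09 (outside (0, 60))
  t = (30 x 2 + 77) / 5.5 = 24.91
  t = (30 x 2 - 283) / 5.5 = -40.55 (outside (0, 60))
  t = (30 x 2 + 283) / 5.5 = 62.36 (outside (0, 60))
Valid solutions in (0, 60): {24.91} minutes.
The first occurrence is t = 24.91 minutes.
The hands form a 77-degree angle at 24.91 minutes past 2:00.

Final answer: 24.91 minutes past 2:00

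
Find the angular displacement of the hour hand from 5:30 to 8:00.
The hour hand moves 0.5 degrees per minute.
Time elapsed: 8:00 - 5:30 = 150 minutes
Angular displacement: 150 x 0.5 = 75 degrees

Final answer: 75 degrees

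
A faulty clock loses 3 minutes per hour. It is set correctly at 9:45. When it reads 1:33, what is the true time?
For every 60 true minutes, the faulty clock advances 57 minutes, so 1 faulty-clock minute corresponds to 60/57 true minutes.
From 9:45 to 1:33 on the faulty dial is 228 minutes.
True elapsed: 228 x 60/57 = 240 minutes = 4 hours.
True time: 9:45 + 4 hours = 1:45.

Final answer: 1:45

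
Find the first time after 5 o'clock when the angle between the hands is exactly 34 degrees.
At t minutes past 5:00, the hour hand is at 30 x 5 + 0.5t degrees and the minute hand is at 6t degrees.
The smaller angle between them is 34 degrees when |30H - 5.5t| = 34 or |30H - 5.5t| = 326.
With H = 5, solve 30 x 5 - 5.5t = +/- target for each target:
  t = (30 x 5 - 34) / 5.5 = 21.09
  t = (30 x 5 + 34) / 5.5 = 33.45
  t = (30 x 5 - 326) / 5.5 = -32 (outside (0, 60))
  t = (30 x 5 + 326) / 5.5 = 86.55 (outside (0, 60))
Valid solutions in (0, 60): {21.09, 33.45} minutes.
The first occurrence is t = 21.09 minutes.
The hands form a 34-degree angle at 21.09 minutes past 5:00.

Final answer: 21.09 minutes past 5:00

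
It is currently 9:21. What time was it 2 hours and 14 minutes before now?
Starting time: 9:21 = 561 total minutes past 12:00
Subtracting: 2 hours and 14 minutes = 134 minutes
561 - 134 = 427 minutes
= 7 hours and 7 minutes past 12:00 = 7:07

Final answer: 7:07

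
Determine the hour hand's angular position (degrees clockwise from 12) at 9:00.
The hour hand moves 30 degrees per hour and 0.5 degrees per minute.
At 9:00: (9) x 30 + 0 x 0.5 = 270 + 0 = 270 degrees

Final answer: 270 degrees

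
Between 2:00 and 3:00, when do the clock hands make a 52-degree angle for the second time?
At t minutes past 2:00, the hour hand is at 30 x 2 + 0.5t degrees and the minute hand is at 6t degrees.
The smaller angle between them is 52 degrees when |30H - 5.5t| = 52 or |30H - 5.5t| = 308.
With H = 2, solve 30 x 2 - 5.5t = +/- target for each target:
  t = (30 x 2 - 52) / 5.5 = 1.45
  t = (30 x 2 + 52) / 5.5 = 20.36
  t = (30 x 2 - 308) / 5.5 = -45.09 (outside (0, 60))
  t = (30 x 2 + 308) / 5.5 = 66.91 (outside (0, 60))
Valid solutions in (0, 60): {1.45, 20.36} minutes.
The second occurrence is t = 20.36 minutes.
The hands form a 52-degree angle at 20.36 minutes past 2:00.

Final answer: 20.36 minutes past 2:00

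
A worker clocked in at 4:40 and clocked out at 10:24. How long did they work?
From 4:40 to 10:24:
(10 x 60 + 24) - (4 x 60 + 40) = 624 - 280 = 344 minutes
= 5 hours and 44 minutes

Final answer: 5 hours and 44 minutes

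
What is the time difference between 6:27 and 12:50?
From 6:27 to 12:50:
(12 x 60 + 50) - (6 x 60 + 27) = 770 - 387 = 383 minutes
= 6 hours and 23 minutes

Final answer: 6 hours and 23 minutes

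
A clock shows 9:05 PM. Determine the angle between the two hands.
Hour hand position: 9 x 30 + 5 x 0.5 = 272.5 degrees
Minute hand position: 5 x 6 = 30 degrees
Difference: |272.5 - 30| = 242.5 degrees
Since 242.5 > 180, the smaller angle is 360 - 242.5 = 117.5 degrees

Final answer: 117.5 degrees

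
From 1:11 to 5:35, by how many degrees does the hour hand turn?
The hour hand moves 0.5 degrees per minute.
Time elapsed: 5:35 - 1:11 = 264 minutes
Angular displacement: 264 x 0.5 = 132 degrees

Final answer: 132 degrees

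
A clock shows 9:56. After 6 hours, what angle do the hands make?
First find the time 6 hours after 9:56.
Total minutes: 9 x 60 + 56 + 6 x 60 + 0 = 956.
956 mod 720 = 236 minutes = 3:56.
Now compute the angle at 3:56:
Hour hand: 3 x 30 + 56 x 0.5 = 118 degrees
Minute hand: 56 x 6 = 336 degrees
Difference: |118 - 336| = 218 degrees
Smaller angle: 360 - 218 = 142 degrees

Final answer: 142 degrees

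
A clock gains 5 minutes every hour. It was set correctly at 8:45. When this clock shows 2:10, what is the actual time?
For every 60 true minutes, the faulty clock advances 65 minutes, so 1 faulty-clock minute corresponds to 60/65 true minutes.
From 8:45 to 2:10 on the faulty dial is 325 minutes.
True elapsed: 325 x 60/65 = 300 minutes = 5 hours.
True time: 8:45 + 5 hours = 1:45.

Final answer: 1:45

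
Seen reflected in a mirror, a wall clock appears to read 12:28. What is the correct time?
Reflection across the vertical (12-6) axis maps a hand at angle A degrees to (360 - A) degrees, which sends a reading of T minutes past 12:00 to (720 - T) minutes past 12:00.
Mirror reads 12:28 = 28 minutes past 12:00.
Actual time: (720 - 28) mod 720 = 692 minutes = 11:32.

Final answer: 11:32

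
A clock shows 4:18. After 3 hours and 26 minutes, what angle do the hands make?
First find the time 3 hours and 26 minutes after 4:18.
Total minutes: 4 x 60 + 18 + 3 x 60 + 26 = 464.
464 mod 720 = 464 minutes = 7:44.
Now compute the angle at 7:44:
Hour hand: 7 x 30 + 44 x 0.5 = 232 degrees
Minute hand: 44 x 6 = 264 degrees
Difference: |232 - 264| = 32 degrees
The angle is 32 degrees

Final answer: 32 degrees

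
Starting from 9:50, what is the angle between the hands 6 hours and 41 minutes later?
First find the time 6 hours and 41 minutes after 9:50.
Total minutes: 9 x 60 + 50 + 6 x 60 + 41 = 991.
991 mod 720 = 271 minutes = 4:31.
Now compute the angle at 4:31:
Hour hand: 4 x 30 + 31 x 0.5 = 135.5 degrees
Minute hand: 31 x 6 = 186 degrees
Difference: |135.5 - 186| = 50.5 degrees
The angle is 50.5 degrees

Final answer: 50.5 degrees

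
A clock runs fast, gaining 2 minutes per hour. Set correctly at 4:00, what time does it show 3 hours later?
For every 60 true minutes, the faulty clock advances 60 + 2 = 62 minutes.
True elapsed: 3 hours = 180 minutes.
Faulty clock advances: 180 x 62/60 = 186 minutes (drift: 6 minutes ahead).
Shown time: 4:00 + 186 minutes = 7:06.

Final answer: 7:06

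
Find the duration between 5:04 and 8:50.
From 5:04 to 8:50:
(8 x 60 + 50) - (5 x 60 + 4) = 530 - 304 = 226 minutes
= 3 hours and 46 minutes

Final answer: 3 hours and 46 minutes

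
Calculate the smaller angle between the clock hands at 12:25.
Hour hand position: 0 x 30 + 25 x 0.5 = 12.5 degrees
Minute hand position: 25 x 6 = 150 degrees
Difference: |12.5 - 150| = 137.5 degrees
The angle between the hands is 137.5 degrees

Final answer: 137.5 degrees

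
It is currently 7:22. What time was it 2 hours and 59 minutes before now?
Starting time: 7:22 = 442 total minutes past 12:00
Subtracting: 2 hours and 59 minutes = 179 minutes
442 - 179 = 263 minutes
= 4 hours and 23 minutes past 12:00 = 4:23

Final answer: 4:23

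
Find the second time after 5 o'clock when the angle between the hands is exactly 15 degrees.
At t minutes past 5:00, the hour hand is at 30 x 5 + 0.5t degrees and the minute hand is at 6t degrees.
The smaller angle between them is 15 degrees when |30H - 5.5t| = 15 or |30H - 5.5t| = 345.
With H = 5, solve 30 x 5 - 5.5t = +/- target for each target:
  t = (30 x 5 - 15) / 5.5 = 24.55
  t = (30 x 5 + 15) / 5.5 = 30
  t = (30 x 5 - 345) / 5.5 = -35.45 (outside (0, 60))
  t = (30 x 5 + 345) / 5.5 = 90 (outside (0, 60))
Valid solutions in (0, 60): {24.55, 30} minutes.
The second occurrence is t = 30 minutes.
The hands form a 15-degree angle at 30 minutes past 5:00.

Final answer: 30 minutes past 5:00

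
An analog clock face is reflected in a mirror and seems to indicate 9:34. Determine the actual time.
Reflection across the vertical (12-6) axis maps a hand at angle A degrees to (360 - A) degrees, which sends a reading of T minutes past 12:00 to (720 - T) minutes past 12:00.
Mirror reads 9:34 = 574 minutes past 12:00.
Actual time: (720 - 574) mod 720 = 146 minutes = 2:26.

Final answer: 2:26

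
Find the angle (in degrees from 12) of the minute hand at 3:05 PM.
The minute hand moves 6 degrees per minute.
At 3:05: 5 x 6 = 30 degrees

Final answer: 30 degrees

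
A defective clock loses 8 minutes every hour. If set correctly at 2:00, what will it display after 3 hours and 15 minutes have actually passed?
For every 60 true minutes, the faulty clock advances 60 - 8 = 52 minutes.
True elapsed: 3 hours and 15 minutes = 195 minutes.
Faulty clock advances: 195 x 52/60 = 169 minutes (drift: 26 minutes behind).
Shown time: 2:00 + 169 minutes = 4:49.

Final answer: 4:49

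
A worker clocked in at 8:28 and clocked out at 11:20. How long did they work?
From 8:28 to 11:20:
(11 x 60 + 20) - (8 x 60 + 28) = 680 - 508 = 172 minutes
= 2 hours and 52 minutes

Final answer: 2 hours and 52 minutes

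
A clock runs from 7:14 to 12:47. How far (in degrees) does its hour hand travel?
The hour hand moves 0.5 degrees per minute.
Time elapsed: 12:47 - 7:14 = 333 minutes
Angular displacement: 333 x 0.5 = 166.5 degrees

Final answer: 166.5 degrees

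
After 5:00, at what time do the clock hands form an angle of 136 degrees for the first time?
At t minutes past 5:00, the hour hand is at 30 x 5 + 0.5t degrees and the minute hand is at 6t degrees.
The smaller angle between them is 136 degrees when |30H - 5.5t| = 136 or |30H - 5.5t| = 224.
With H = 5, solve 30 x 5 - 5.5t = +/- target for each target:
  t = (30 x 5 - 136) / 5.5 = 2.55
  t = (30 x 5 + 136) / 5.5 = 52
  t = (30 x 5 - 224) / 5.5 = -13.45 (outside (0, 60))
  t = (30 x 5 + 224) / 5.5 = 68 (outside (0, 60))
Valid solutions in (0, 60): {2.55, 52} minutes.
The first occurrence is t = 2.55 minutes.
The hands form a 136-degree angle at 2.55 minutes past 5:00.

Final answer: 2.55 minutes past 5:00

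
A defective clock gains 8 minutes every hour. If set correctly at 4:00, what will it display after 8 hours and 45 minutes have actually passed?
For every 60 true minutes, the faulty clock advances 60 + 8 = 68 minutes.
True elapsed: 8 hours and 45 minutes = 525 minutes.
Faulty clock advances: 525 x 68/60 = 595 minutes (drift: 70 minutes ahead).
Shown time: 4:00 + 595 minutes = 1:55.

Final answer: 1:55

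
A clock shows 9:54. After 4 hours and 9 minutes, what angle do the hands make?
First find the time 4 hours and 9 minutes after 9:54.
Total minutes: 9 x 60 + 54 + 4 x 60 + 9 = 843.
843 mod 720 = 123 minutes = 2:03.
Now compute the angle at 2:03:
Hour hand: 2 x 30 + 3 x 0.5 = 61.5 degrees
Minute hand: 3 x 6 = 18 degrees
Difference: |61.5 - 18| = 43.5 degrees
The angle is 43.5 degrees

Final answer: 43.5 degrees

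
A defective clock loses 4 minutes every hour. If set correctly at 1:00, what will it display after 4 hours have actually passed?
For every 60 true minutes, the faulty clock advances 60 - 4 = 56 minutes.
True elapsed: 4 hours = 240 minutes.
Faulty clock advances: 240 x 56/60 = 224 minutes (drift: 16 minutes behind).
Shown time: 1:00 + 224 minutes = 4:44.

Final answer: 4:44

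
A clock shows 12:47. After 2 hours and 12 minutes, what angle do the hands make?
First find the time 2 hours and 12 minutes after 12:47.
Total minutes: 12 x 60 + 47 + 2 x 60 + 12 = 899.
899 mod 720 = 179 minutes = 2:59.
Now compute the angle at 2:59:
Hour hand: 2 x 30 + 59 x 0.5 = 89.5 degrees
Minute hand: 59 x 6 = 354 degrees
Difference: |89.5 - 354| = 264.5 degrees
Smaller angle: 360 - 264.5 = 95.5 degrees

Final answer: 95.5 degrees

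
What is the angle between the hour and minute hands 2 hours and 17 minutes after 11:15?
First find the time 2 hours and 17 minutes after 11:15.
Total minutes: 11 x 60 + 15 + 2 x 60 + 17 = 812.
812 mod 720 = 92 minutes = 1:32.
Now compute the angle at 1:32:
Hour hand: 1 x 30 + 32 x 0.5 = 46 degrees
Minute hand: 32 x 6 = 192 degrees
Difference: |46 - 192| = 146 degrees
The angle is 146 degrees

Final answer: 146 degrees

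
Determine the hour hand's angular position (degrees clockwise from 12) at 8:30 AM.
The hour hand moves 30 degrees per hour and 0.5 degrees per minute.
At 8:30: (8) x 30 + 30 x 0.5 = 240 + 15 = 255 degrees

Final answer: 255 degrees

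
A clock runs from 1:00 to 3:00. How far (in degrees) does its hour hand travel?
The hour hand moves 0.5 degrees per minute.
Time elapsed: 3:00 - 1:00 = 120 minutes
Angular displacement: 120 x 0.5 = 60 degrees

Final answer: 60 degrees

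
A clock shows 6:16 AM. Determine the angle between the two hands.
Hour hand position: 6 x 30 + 16 x 0.5 = 188 degrees
Minute hand position: 16 x 6 = 96 degrees
Difference: |188 - 96| = 92 degrees
The angle between the hands is 92 degrees

Final answer: 92 degrees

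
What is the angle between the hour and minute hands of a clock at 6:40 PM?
Hour hand position: 6 x 30 + 40 x 0.5 = 200 degrees
Minute hand position: 40 x 6 = 240 degrees
Difference: |200 - 240| = 40 degrees
The angle between the hands is 40 degrees

Final answer: 40 degrees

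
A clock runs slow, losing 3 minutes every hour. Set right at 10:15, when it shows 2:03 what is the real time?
For every 60 true minutes, the faulty clock advances 57 minutes, so 1 faulty-clock minute corresponds to 60/57 true minutes.
From 10:15 to 2:03 on the faulty dial is 228 minutes.
True elapsed: 228 x 60/57 = 240 minutes = 4 hours.
True time: 10:15 + 4 hours = 2:15.

Final answer: 2:15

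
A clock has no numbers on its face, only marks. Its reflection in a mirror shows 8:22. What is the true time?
Reflection across the vertical (12-6) axis maps a hand at angle A degrees to (360 - A) degrees, which sends a reading of T minutes past 12:00 to (720 - T) minutes past 12:00.
Mirror reads 8:22 = 502 minutes past 12:00.
Actual time: (720 - 502) mod 720 = 218 minutes = 3:38.

Final answer: 3:38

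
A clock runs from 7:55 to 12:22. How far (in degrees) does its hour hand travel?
The hour hand moves 0.5 degrees per minute.
Time elapsed: 12:22 - 7:55 = 267 minutes
Angular displacement: 267 x 0.5 = 133.5 degrees

Final answer: 133.5 degrees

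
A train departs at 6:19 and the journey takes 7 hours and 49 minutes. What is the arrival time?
Starting time: 6:19
Adding 49 minutes to 19 minutes: 19 + 49 = 68 minutes = 1 hour and 8 minutes
Adding 7 hours: 6 + 7 + 1 (carry) = 14 - 12 = 2
Final time: 2:08

Final answer: 2:08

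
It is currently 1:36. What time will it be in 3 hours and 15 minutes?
Starting time: 1:36
Adding 15 minutes to 36 minutes: 36 + 15 = 51 minutes
Adding 3 hours: 1 + 3 = 4
Final time: 4:51

Final answer: 4:51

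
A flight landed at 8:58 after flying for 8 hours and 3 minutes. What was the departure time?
Starting time: 8:58 = 538 total minutes past 12:00
Subtracting: 8 hours and 3 minutes = 483 minutes
538 - 483 = 55 minutes
= 55 minutes past 12:00 = 12:55

Final answer: 12:55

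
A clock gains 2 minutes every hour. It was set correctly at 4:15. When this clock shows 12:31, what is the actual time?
For every 60 true minutes, the faulty clock advances 62 minutes, so 1 faulty-clock minute corresponds to 60/62 true minutes.
From 4:15 to 12:31 on the faulty dial is 496 minutes.
True elapsed: 496 x 60/62 = 480 minutes = 8 hours.
True time: 4:15 + 8 hours = 12:15.

Final answer: 12:15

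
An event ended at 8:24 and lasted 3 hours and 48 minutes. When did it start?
Starting time: 8:24 = 504 total minutes past 12:00
Subtracting: 3 hours and 48 minutes = 228 minutes
504 - 228 = 276 minutes
= 4 hours and 36 minutes past 12:00 = 4:36

Final answer: 4:36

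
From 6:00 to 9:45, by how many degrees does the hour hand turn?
The hour hand moves 0.5 degrees per minute.
Time elapsed: 9:45 - 6:00 = 225 minutes
Angular displacement: 225 x 0.5 = 112.5 degrees

Final answer: 112.5 degrees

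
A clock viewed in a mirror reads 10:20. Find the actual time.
Reflection across the vertical (12-6) axis maps a hand at angle A degrees to (360 - A) degrees, which sends a reading of T minutes past 12:00 to (720 - T) minutes past 12:00.
Mirror reads 10:20 = 620 minutes past 12:00.
Actual time: (720 - 620) mod 720 = 100 minutes = 1:40.

Final answer: 1:40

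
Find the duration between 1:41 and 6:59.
From 1:41 to 6:59:
(6 x 60 + 59) - (1 x 60 + 41) = 419 - 101 = 318 minutes
= 5 hours and 18 minutes

Final answer: 5 hours and 18 minutes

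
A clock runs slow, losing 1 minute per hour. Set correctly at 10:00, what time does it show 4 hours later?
For every 60 true minutes, the faulty clock advances 60 - 1 = 59 minutes.
True elapsed: 4 hours = 240 minutes.
Faulty clock advances: 240 x 59/60 = 236 minutes (drift: 4 minutes behind).
Shown time: 10:00 + 236 minutes = 1:56.

Final answer: 1:56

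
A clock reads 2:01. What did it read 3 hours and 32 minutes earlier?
Starting time: 2:01 = 121 total minutes past 12:00
Subtracting: 3 hours and 32 minutes = 212 minutes
121 - 212 = -91 (negative, add 12 hours = 720) = 629 minutes
= 10 hours and 29 minutes past 12:00 = 10:29

Final answer: 10:29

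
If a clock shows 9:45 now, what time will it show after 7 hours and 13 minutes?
Starting time: 9:45
Adding 13 minutes to 45 minutes: 45 + 13 = 58 minutes
Adding 7 hours: 9 + 7 = 16 - 12 = 4
Final time: 4:58

Final answer: 4:58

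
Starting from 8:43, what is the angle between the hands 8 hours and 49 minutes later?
First find the time 8 hours and 49 minutes after 8:43.
Total minutes: 8 x 60 + 43 + 8 x 60 + 49 = 1052.
1052 mod 720 = 332 minutes = 5:32.
Now compute the angle at 5:32:
Hour hand: 5 x 30 + 32 x 0.5 = 166 degrees
Minute hand: 32 x 6 = 192 degrees
Difference: |166 - 192| = 26 degrees
The angle is 26 degrees

Final answer: 26 degrees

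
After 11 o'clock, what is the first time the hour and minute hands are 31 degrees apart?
At t minutes past 11:00, the hour hand is at 30 x 11 + 0.5t degrees and the minute hand is at 6t degrees.
The smaller angle between them is 31 degrees when |30H - 5.5t| = 31 or |30H - 5.5t| = 329.
With H = 11, solve 30 x 11 - 5.5t = +/- target for each target:
  t = (30 x 11 - 31) / 5.5 = 54.36
  t = (30 x 11 + 31) / 5.5 = 65.64 (outside (0, 60))
  t = (30 x 11 - 329) / 5.5 = 0.18
  t = (30 x 11 + 329) / 5.5 = 119.82 (outside (0, 60))
Valid solutions in (0, 60): {0.18, 54.36} minutes.
The first occurrence is t = 0.18 minutes.
The hands form a 31-degree angle at 0.18 minutes past 11:00.

Final answer: 0.18 minutes past 11:00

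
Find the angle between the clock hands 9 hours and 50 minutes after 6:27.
First find the time 9 hours and 50 minutes after 6:27.
Total minutes: 6 x 60 + 27 + 9 x 60 + 50 = 977.
977 mod 720 = 257 minutes = 4:17.
Now compute the angle at 4:17:
Hour hand: 4 x 30 + 17 x 0.5 = 128.5 degrees
Minute hand: 17 x 6 = 102 degrees
Difference: |128.5 - 102| = 26.5 degrees
The angle is 26.5 degrees

Final answer: 26.5 degrees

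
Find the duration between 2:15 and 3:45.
From 2:15 to 3:45:
(3 x 60 + 45) - (2 x 60 + 15) = 225 - 135 = 90 minutes
= 1 hour and 30 minutes

Final answer: 1 hour and 30 minutes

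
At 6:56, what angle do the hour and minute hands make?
Hour hand position: 6 x 30 + 56 x 0.5 = 208 degrees
Minute hand position: 56 x 6 = 336 degrees
Difference: |208 - 336| = 128 degrees
The angle between the hands is 128 degrees

Final answer: 128 degrees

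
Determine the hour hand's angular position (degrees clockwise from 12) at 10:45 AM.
The hour hand moves 30 degrees per hour and 0.5 degrees per minute.
At 10:45: (10) x 30 + 45 x 0.5 = 300 + 22.5 = 322.5 degrees

Final answer: 322.5 degrees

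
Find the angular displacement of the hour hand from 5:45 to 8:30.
The hour hand moves 0.5 degrees per minute.
Time elapsed: 8:30 - 5:45 = 165 minutes
Angular displacement: 165 x 0.5 = 82.5 degrees

Final answer: 82.5 degrees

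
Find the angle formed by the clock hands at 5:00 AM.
Hour hand position: 5 x 30 + 0 x 0.5 = 150 degrees
Minute hand position: 0 x 6 = 0 degrees
Difference: |150 - 0| = 150 degrees
The angle between the hands is 150 degrees

Final answer: 150 degrees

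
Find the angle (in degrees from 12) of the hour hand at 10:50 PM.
The hour hand moves 30 degrees per hour and 0.5 degrees per minute.
At 10:50: (10) x 30 + 50 x 0.5 = 300 + 25 = 325 degrees

Final answer: 325 degrees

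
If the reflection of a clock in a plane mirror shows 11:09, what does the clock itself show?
Reflection across the vertical (12-6) axis maps a hand at angle A degrees to (360 - A) degrees, which sends a reading of T minutes past 12:00 to (720 - T) minutes past 12:00.
Mirror reads 11:09 = 669 minutes past 12:00.
Actual time: (720 - 669) mod 720 = 51 minutes = 12:51.

Final answer: 12:51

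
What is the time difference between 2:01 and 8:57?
From 2:01 to 8:57:
(8 x 60 + 57) - (2 x 60 + 1) = 537 - 121 = 416 minutes
= 6 hours and 56 minutes

Final answer: 6 hours and 56 minutes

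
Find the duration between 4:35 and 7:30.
From 4:35 to 7:30:
(7 x 60 + 30) - (4 x 60 + 35) = 450 - 275 = 175 minutes
= 2 hours and 55 minutes

Final answer: 2 hours and 55 minutes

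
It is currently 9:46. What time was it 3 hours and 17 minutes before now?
Starting time: 9:46 = 586 total minutes past 12:00
Subtracting: 3 hours and 17 minutes = 197 minutes
586 - 197 = 389 minutes
= 6 hours and 29 minutes past 12:00 = 6:29

Final answer: 6:29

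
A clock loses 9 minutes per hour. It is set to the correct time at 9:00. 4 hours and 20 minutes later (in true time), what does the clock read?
For every 60 true minutes, the faulty clock advances 60 - 9 = 51 minutes.
True elapsed: 4 hours and 20 minutes = 260 minutes.
Faulty clock advances: 260 x 51/60 = 221 minutes (drift: 39 minutes behind).
Shown time: 9:00 + 221 minutes = 12:41.

Final answer: 12:41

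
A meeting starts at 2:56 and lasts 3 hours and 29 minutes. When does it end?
Starting time: 2:56
Adding 29 minutes to 56 minutes: 56 + 29 = 85 minutes = 1 hour and 25 minutes
Adding 3 hours: 2 + 3 + 1 (carry) = 6
Final time: 6:25

Final answer: 6:25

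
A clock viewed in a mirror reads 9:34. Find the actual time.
Reflection across the vertical (12-6) axis maps a hand at angle A degrees to (360 - A) degrees, which sends a reading of T minutes past 12:00 to (720 - T) minutes past 12:00.
Mirror reads 9:34 = 574 minutes past 12:00.
Actual time: (720 - 574) mod 720 = 146 minutes = 2:26.

Final answer: 2:26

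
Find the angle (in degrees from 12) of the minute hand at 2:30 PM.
The minute hand moves 6 degrees per minute.
At 2:30: 30 x 6 = 180 degrees

Final answer: 180 degrees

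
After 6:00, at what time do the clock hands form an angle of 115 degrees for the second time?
At t minutes past 6:00, the hour hand is at 30 x 6 + 0.5t degrees and the minute hand is at 6t degrees.
The smaller angle between them is 115 degrees when |30H - 5.5t| = 115 or |30H - 5.5t| = 245.
With H = 6, solve 30 x 6 - 5.5t = +/- target for each target:
  t = (30 x 6 - 115) / 5.5 = 11.82
  t = (30 x 6 + 115) / 5.5 = 53.64
  t = (30 x 6 - 245) / 5.5 = -11.82 (outside (0, 60))
  t = (30 x 6 + 245) / 5.5 = 77.27 (outside (0, 60))
Valid solutions in (0, 60): {11.82, 53.64} minutes.
The second occurrence is t = 53.64 minutes.
The hands form a 115-degree angle at 53.64 minutes past 6:00.

Final answer: 53.64 minutes past 6:00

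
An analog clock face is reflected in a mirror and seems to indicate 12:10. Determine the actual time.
Reflection across the vertical (12-6) axis maps a hand at angle A degrees to (360 - A) degrees, which sends a reading of T minutes past 12:00 to (720 - T) minutes past 12:00.
Mirror reads 12:10 = 10 minutes past 12:00.
Actual time: (720 - 10) mod 720 = 710 minutes = 11:50.

Final answer: 11:50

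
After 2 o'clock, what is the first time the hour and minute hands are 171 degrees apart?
At t minutes past 2:00, the hour hand is at 30 x 2 + 0.5t degrees and the minute hand is at 6t degrees.
The smaller angle between them is 171 degrees when |30H - 5.5t| = 171 or |30H - 5.5t| = 189.
With H = 2, solve 30 x 2 - 5.5t = +/- target for each target:
  t = (30 x 2 - 171) / 5.5 = -20.18 (outside (0, 60))
  t = (30 x 2 + 171) / 5.5 = 42
  t = (30 x 2 - 189) / 5.5 = -23.45 (outside (0, 60))
  t = (30 x 2 + 189) / 5.5 = 45.27
Valid solutions in (0, 60): {42, 45.27} minutes.
The first occurrence is t = 42 minutes.
The hands form a 171-degree angle at 42 minutes past 2:00.

Final answer: 42 minutes past 2:00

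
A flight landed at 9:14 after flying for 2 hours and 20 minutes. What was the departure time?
Starting time: 9:14 = 554 total minutes past 12:00
Subtracting: 2 hours and 20 minutes = 140 minutes
554 - 140 = 414 minutes
= 6 hours and 54 minutes past 12:00 = 6:54

Final answer: 6:54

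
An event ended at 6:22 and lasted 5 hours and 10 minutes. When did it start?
Starting time: 6:22 = 382 total minutes past 12:00
Subtracting: 5 hours and 10 minutes = 310 minutes
382 - 310 = 72 minutes
= 1 hour and 12 minutes past 12:00 = 1:12

Final answer: 1:12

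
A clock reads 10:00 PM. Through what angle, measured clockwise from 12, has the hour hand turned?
The hour hand moves 30 degrees per hour and 0.5 degrees per minute.
At 10:00: (10) x 30 + 0 x 0.5 = 300 + 0 = 300 degrees

Final answer: 300 degrees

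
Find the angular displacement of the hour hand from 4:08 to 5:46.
The hour hand moves 0.5 degrees per minute.
Time elapsed: 5:46 - 4:08 = 98 minutes
Angular displacement: 98 x 0.5 = 49 degrees

Final answer: 49 degrees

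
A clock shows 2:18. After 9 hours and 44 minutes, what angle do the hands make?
First find the time 9 hours and 44 minutes after 2:18.
Total minutes: 2 x 60 + 18 + 9 x 60 + 44 = 722.
722 mod 720 = 2 minutes = 12:02.
Now compute the angle at 12:02:
Hour hand: 0 x 30 + 2 x 0.5 = 1 degrees
Minute hand: 2 x 6 = 12 degrees
Difference: |1 - 12| = 11 degrees
The angle is 11 degrees

Final answer: 11 degrees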